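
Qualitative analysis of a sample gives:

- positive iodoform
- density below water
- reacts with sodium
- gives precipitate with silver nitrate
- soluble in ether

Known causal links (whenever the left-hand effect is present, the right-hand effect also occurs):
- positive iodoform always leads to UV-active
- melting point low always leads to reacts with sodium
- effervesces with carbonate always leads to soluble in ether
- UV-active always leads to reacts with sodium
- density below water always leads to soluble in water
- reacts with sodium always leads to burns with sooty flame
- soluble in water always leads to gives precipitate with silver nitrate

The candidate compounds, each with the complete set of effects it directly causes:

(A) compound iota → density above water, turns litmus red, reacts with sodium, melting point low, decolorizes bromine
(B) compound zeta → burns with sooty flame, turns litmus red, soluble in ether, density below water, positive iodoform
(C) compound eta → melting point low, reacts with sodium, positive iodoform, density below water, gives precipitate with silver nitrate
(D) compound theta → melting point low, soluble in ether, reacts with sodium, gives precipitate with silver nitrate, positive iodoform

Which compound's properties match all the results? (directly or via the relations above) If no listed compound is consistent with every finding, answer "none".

B

Checking each candidate against the observations:
(A) compound iota — fails on positive iodoform, density below water, gives precipitate with silver nitrate, soluble in ether (predicts density above water, not density below water)
(B) compound zeta — accounts for every observation (reacts with sodium via positive iodoform → UV-active → reacts with sodium)
(C) compound eta — does not account for soluble in ether
(D) compound theta — does not account for density below water
(B) alone accounts for all the evidence.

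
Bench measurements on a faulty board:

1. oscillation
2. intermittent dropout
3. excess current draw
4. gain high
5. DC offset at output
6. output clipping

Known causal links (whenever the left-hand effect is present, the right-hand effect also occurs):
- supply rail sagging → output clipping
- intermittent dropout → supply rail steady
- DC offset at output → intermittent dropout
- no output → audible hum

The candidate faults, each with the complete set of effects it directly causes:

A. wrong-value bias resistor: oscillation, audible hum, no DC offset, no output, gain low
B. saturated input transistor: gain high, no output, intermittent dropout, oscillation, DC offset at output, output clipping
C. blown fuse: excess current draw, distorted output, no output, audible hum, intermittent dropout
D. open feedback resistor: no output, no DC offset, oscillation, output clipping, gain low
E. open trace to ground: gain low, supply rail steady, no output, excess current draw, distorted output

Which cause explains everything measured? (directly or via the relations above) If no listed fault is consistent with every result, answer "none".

none

Per-candidate check:
(A) wrong-value bias resistor — fails on intermittent dropout, excess current draw, gain high, DC offset at output, output clipping (predicts gain low, not gain high; predicts no DC offset, not DC offset at output)
(B) saturated input transistor — does not account for excess current draw
(C) blown fuse — does not account for oscillation, gain high, DC offset at output, output clipping
(D) open feedback resistor — fails on intermittent dropout, excess current draw, gain high, DC offset at output (predicts gain low, not gain high; predicts no DC offset, not DC offset at output)
(E) open trace to ground — oscillation NO; intermittent dropout NO; excess current draw yes; gain high NO; DC offset at output NO; output clipping NO
No candidate is consistent with all observations.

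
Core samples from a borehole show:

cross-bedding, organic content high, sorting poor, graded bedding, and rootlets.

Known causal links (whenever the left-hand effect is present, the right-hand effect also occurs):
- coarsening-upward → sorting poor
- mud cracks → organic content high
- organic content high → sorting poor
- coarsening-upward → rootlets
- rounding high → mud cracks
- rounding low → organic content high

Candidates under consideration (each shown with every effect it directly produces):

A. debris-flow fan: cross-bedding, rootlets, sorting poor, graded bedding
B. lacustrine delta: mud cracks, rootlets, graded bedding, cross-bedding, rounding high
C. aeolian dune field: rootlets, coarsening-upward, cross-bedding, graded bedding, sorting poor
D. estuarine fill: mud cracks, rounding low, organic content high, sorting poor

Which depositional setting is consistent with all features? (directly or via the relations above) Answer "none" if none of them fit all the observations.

Testing each hypothesis:
(A) debris-flow fan — does not account for organic content high
(B) lacustrine delta — cross-bedding yes; organic content high yes (via mud cracks → organic content high); sorting poor yes (via mud cracks → organic content high → sorting poor); graded bedding yes; rootlets yes
(C) aeolian dune field — cross-bedding yes; organic content high NO; sorting poor yes; graded bedding yes; rootlets yes
(D) estuarine fill — cross-bedding NO; organic content high yes; sorting poor yes; graded bedding NO; rootlets NO
Only (B) is consistent with every observation.

B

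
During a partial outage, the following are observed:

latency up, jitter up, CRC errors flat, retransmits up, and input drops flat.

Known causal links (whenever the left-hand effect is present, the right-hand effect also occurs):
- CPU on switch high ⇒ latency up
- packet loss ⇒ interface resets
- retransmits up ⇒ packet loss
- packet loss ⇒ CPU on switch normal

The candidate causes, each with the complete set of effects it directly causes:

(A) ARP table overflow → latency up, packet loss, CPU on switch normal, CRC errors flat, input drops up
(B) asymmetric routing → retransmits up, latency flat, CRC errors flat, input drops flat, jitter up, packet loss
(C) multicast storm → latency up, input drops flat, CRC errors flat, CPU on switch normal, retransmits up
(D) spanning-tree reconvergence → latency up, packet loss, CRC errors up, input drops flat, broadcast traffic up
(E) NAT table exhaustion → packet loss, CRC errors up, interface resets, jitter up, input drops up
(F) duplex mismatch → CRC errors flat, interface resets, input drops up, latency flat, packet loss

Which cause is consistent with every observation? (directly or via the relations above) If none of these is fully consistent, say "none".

none

Checking each candidate against the observations:
(A) ARP table overflow — latency up yes; jitter up NO; CRC errors flat yes; retransmits up NO; input drops flat NO
(B) asymmetric routing — latency up NO; jitter up yes; CRC errors flat yes; retransmits up yes; input drops flat yes
(C) multicast storm — latency up yes; jitter up NO; CRC errors flat yes; retransmits up yes; input drops flat yes
(D) spanning-tree reconvergence — latency up yes; jitter up NO; CRC errors flat NO; retransmits up NO; input drops flat yes
(E) NAT table exhaustion — latency up NO; jitter up yes; CRC errors flat NO; retransmits up NO; input drops flat NO
(F) duplex mismatch — latency up NO; jitter up NO; CRC errors flat yes; retransmits up NO; input drops flat NO
None of the listed candidates fits everything.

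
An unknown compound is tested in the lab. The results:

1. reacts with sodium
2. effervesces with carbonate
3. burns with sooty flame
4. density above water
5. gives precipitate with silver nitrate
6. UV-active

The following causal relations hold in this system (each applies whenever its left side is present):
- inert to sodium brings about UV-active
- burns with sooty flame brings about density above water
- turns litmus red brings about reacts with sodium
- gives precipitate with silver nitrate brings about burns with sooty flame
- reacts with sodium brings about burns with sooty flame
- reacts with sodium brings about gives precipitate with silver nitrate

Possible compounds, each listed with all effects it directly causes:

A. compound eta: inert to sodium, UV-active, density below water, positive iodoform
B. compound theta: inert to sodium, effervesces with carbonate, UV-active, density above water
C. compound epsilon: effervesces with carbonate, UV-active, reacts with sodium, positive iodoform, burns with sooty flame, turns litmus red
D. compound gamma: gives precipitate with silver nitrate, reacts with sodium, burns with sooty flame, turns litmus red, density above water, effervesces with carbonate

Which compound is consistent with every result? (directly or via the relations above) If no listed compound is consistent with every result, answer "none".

For each candidate, compare predicted effects to what was observed:
(A) compound eta — reacts with sodium -; effervesces with carbonate -; burns with sooty flame -; density above water -; gives precipitate with silver nitrate -; UV-active +
(B) compound theta — fails on reacts with sodium, burns with sooty flame, gives precipitate with silver nitrate (predicts inert to sodium, not reacts with sodium)
(C) compound epsilon — accounts for every observation (density above water via burns with sooty flame → density above water)
(D) compound gamma — reacts with sodium +; effervesces with carbonate +; burns with sooty flame +; density above water +; gives precipitate with silver nitrate +; UV-active -
(C) alone accounts for all the evidence.

C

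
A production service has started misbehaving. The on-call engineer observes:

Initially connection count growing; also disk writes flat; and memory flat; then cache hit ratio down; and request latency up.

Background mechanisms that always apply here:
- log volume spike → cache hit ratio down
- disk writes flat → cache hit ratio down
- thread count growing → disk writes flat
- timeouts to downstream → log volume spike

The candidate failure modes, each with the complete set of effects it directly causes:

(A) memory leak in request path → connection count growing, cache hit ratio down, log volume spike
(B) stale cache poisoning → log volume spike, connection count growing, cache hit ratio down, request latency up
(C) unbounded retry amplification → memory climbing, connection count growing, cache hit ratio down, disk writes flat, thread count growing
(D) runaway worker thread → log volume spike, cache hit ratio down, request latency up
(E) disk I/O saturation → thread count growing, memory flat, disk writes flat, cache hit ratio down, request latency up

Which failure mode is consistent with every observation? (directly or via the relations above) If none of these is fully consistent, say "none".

none

For each candidate, compare predicted effects to what was observed:
(A) memory leak in request path — connection count growing match; disk writes flat miss; memory flat miss; cache hit ratio down match; request latency up miss
(B) stale cache poisoning — does not account for disk writes flat, memory flat
(C) unbounded retry amplification — connection count growing match; disk writes flat match; memory flat miss; cache hit ratio down match; request latency up miss
(D) runaway worker thread — connection count growing miss; disk writes flat miss; memory flat miss; cache hit ratio down match; request latency up match
(E) disk I/O saturation — connection count growing miss; disk writes flat match; memory flat match; cache hit ratio down match; request latency up match
None of the listed candidates fits everything.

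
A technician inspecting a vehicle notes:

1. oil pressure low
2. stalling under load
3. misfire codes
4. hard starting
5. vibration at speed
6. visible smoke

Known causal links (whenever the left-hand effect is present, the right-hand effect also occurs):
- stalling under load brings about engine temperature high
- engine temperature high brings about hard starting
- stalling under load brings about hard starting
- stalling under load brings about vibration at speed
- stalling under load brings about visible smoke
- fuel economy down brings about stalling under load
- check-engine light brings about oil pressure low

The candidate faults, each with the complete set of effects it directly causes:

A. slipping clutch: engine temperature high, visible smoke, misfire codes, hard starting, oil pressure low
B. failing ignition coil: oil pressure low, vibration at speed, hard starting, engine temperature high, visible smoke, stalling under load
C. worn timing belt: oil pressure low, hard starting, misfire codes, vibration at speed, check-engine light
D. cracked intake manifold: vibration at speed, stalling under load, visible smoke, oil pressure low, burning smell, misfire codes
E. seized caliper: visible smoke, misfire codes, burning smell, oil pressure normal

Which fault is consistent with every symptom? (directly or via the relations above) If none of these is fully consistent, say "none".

D

Per-candidate check:
(A) slipping clutch — does not account for stalling under load, vibration at speed
(B) failing ignition coil — oil pressure low yes; stalling under load yes; misfire codes NO; hard starting yes; vibration at speed yes; visible smoke yes
(C) worn timing belt — oil pressure low yes; stalling under load NO; misfire codes yes; hard starting yes; vibration at speed yes; visible smoke NO
(D) cracked intake manifold — oil pressure low yes; stalling under load yes; misfire codes yes; hard starting yes (via stalling under load → hard starting); vibration at speed yes; visible smoke yes
(E) seized caliper — oil pressure low NO; stalling under load NO; misfire codes yes; hard starting NO; vibration at speed NO; visible smoke yes
(D) is the only candidate with no mismatches.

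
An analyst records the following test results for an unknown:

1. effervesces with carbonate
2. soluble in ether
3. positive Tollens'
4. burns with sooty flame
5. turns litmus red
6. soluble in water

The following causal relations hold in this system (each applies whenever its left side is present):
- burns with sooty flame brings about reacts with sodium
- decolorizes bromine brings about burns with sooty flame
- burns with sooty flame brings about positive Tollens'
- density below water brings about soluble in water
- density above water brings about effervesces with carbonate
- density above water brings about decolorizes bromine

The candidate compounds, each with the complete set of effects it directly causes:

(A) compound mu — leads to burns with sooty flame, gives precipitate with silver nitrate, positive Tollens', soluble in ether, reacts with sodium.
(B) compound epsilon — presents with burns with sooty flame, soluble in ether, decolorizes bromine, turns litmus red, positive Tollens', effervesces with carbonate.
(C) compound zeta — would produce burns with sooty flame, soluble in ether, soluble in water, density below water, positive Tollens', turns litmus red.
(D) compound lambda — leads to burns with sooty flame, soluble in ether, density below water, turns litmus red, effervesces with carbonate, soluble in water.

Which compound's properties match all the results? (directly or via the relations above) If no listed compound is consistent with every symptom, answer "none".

Per-candidate check:
(A) compound mu — effervesces with carbonate NO; soluble in ether yes; positive Tollens' yes; burns with sooty flame yes; turns litmus red NO; soluble in water NO
(B) compound epsilon — effervesces with carbonate yes; soluble in ether yes; positive Tollens' yes; burns with sooty flame yes; turns litmus red yes; soluble in water NO
(C) compound zeta — does not account for effervesces with carbonate
(D) compound lambda — effervesces with carbonate yes; soluble in ether yes; positive Tollens' yes (via burns with sooty flame → positive Tollens'); burns with sooty flame yes; turns litmus red yes; soluble in water yes
(D) alone accounts for all the evidence.

D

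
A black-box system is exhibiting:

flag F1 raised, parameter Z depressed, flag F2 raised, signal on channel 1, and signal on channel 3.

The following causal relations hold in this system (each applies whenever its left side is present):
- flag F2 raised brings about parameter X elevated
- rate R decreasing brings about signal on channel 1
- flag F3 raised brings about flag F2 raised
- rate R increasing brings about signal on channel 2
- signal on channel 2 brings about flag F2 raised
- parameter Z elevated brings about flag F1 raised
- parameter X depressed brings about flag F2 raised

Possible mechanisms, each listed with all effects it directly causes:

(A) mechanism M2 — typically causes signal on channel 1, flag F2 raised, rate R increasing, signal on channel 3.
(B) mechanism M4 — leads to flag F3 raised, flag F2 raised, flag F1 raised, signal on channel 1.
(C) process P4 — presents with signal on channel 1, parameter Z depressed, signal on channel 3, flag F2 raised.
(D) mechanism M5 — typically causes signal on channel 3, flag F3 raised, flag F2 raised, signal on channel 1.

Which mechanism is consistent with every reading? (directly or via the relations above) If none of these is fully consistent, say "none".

none

Checking each candidate against the observations:
(A) mechanism M2 — does not account for flag F1 raised, parameter Z depressed
(B) mechanism M4 — does not account for parameter Z depressed, signal on channel 3
(C) process P4 — flag F1 raised NO; parameter Z depressed yes; flag F2 raised yes; signal on channel 1 yes; signal on channel 3 yes
(D) mechanism M5 — does not account for flag F1 raised, parameter Z depressed
Every candidate fails on at least one observation.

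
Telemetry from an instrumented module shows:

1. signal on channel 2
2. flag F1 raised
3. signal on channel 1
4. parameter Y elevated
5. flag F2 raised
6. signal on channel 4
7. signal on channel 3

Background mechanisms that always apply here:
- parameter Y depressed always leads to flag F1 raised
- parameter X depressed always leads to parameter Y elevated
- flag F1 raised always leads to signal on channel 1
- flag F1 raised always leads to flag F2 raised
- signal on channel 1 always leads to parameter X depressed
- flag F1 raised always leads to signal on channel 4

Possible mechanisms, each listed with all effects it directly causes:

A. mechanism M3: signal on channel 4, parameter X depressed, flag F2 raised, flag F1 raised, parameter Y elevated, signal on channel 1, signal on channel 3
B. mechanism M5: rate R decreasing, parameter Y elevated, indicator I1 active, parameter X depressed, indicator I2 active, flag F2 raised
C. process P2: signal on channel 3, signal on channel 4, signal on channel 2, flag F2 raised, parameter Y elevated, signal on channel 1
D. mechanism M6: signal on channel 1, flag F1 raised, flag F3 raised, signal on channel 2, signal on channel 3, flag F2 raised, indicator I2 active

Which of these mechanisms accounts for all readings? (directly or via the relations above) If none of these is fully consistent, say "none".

Checking each candidate against the observations:
(A) mechanism M3 — signal on channel 2 -; flag F1 raised +; signal on channel 1 +; parameter Y elevated +; flag F2 raised +; signal on channel 4 +; signal on channel 3 +
(B) mechanism M5 — does not account for signal on channel 2, flag F1 raised, signal on channel 1, signal on channel 4, signal on channel 3
(C) process P2 — signal on channel 2 +; flag F1 raised -; signal on channel 1 +; parameter Y elevated +; flag F2 raised +; signal on channel 4 +; signal on channel 3 +
(D) mechanism M6 — accounts for every observation (parameter Y elevated via signal on channel 1 → parameter X depressed → parameter Y elevated)
(D) is the only candidate with no mismatches.

D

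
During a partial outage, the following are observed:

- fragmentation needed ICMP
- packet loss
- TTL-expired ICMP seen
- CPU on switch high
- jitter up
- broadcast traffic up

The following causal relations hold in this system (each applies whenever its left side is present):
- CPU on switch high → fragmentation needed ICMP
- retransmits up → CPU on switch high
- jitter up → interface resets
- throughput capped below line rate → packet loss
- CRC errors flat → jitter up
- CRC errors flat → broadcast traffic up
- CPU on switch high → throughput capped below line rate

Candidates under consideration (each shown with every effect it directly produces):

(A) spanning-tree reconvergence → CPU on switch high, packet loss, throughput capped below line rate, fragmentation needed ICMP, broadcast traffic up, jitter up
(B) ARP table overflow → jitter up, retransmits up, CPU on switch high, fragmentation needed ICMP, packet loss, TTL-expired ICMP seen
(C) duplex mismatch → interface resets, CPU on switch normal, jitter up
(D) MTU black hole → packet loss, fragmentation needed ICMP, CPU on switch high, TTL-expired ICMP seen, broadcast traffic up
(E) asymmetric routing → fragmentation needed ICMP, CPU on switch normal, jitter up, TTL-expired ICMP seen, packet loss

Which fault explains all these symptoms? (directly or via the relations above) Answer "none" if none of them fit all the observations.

none

Testing each hypothesis:
(A) spanning-tree reconvergence — fragmentation needed ICMP ✓; packet loss ✓; TTL-expired ICMP seen ✗; CPU on switch high ✓; jitter up ✓; broadcast traffic up ✓
(B) ARP table overflow — does not account for broadcast traffic up
(C) duplex mismatch — fragmentation needed ICMP ✗; packet loss ✗; TTL-expired ICMP seen ✗; CPU on switch high ✗; jitter up ✓; broadcast traffic up ✗
(D) MTU black hole — fragmentation needed ICMP ✓; packet loss ✓; TTL-expired ICMP seen ✓; CPU on switch high ✓; jitter up ✗; broadcast traffic up ✓
(E) asymmetric routing — fails on CPU on switch high, broadcast traffic up (predicts CPU on switch normal, not CPU on switch high)
None of the listed candidates fits everything.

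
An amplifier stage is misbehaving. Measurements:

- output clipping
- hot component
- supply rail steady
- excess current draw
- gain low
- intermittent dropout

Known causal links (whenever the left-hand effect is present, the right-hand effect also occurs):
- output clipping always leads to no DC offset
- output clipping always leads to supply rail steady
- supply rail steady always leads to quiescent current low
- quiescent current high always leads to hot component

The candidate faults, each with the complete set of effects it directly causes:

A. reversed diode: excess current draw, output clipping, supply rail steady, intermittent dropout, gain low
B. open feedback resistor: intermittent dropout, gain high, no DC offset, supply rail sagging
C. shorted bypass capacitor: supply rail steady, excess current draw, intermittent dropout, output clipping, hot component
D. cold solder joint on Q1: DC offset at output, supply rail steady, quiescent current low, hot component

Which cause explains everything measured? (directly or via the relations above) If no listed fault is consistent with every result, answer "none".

none

Testing each hypothesis:
(A) reversed diode — does not account for hot component
(B) open feedback resistor — output clipping miss; hot component miss; supply rail steady miss; excess current draw miss; gain low miss; intermittent dropout match
(C) shorted bypass capacitor — output clipping match; hot component match; supply rail steady match; excess current draw match; gain low miss; intermittent dropout match
(D) cold solder joint on Q1 — output clipping miss; hot component match; supply rail steady match; excess current draw miss; gain low miss; intermittent dropout miss
No candidate is consistent with all observations.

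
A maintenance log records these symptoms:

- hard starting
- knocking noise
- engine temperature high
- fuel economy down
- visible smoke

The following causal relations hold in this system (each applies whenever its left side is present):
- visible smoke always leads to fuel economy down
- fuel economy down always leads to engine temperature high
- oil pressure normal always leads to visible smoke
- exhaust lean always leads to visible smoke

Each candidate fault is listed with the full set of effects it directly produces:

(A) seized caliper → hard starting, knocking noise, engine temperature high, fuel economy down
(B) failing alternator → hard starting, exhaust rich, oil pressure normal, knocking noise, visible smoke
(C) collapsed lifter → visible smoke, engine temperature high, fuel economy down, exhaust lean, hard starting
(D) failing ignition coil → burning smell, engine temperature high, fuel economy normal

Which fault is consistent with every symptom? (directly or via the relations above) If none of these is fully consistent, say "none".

For each candidate, compare predicted effects to what was observed:
(A) seized caliper — does not account for visible smoke
(B) failing alternator — hard starting ✓; knocking noise ✓; engine temperature high ✓ (through visible smoke → fuel economy down → engine temperature high); fuel economy down ✓ (through visible smoke → fuel economy down); visible smoke ✓
(C) collapsed lifter — does not account for knocking noise
(D) failing ignition coil — fails on hard starting, knocking noise, fuel economy down, visible smoke (predicts fuel economy normal, not fuel economy down)
Only (B) is consistent with every observation.

B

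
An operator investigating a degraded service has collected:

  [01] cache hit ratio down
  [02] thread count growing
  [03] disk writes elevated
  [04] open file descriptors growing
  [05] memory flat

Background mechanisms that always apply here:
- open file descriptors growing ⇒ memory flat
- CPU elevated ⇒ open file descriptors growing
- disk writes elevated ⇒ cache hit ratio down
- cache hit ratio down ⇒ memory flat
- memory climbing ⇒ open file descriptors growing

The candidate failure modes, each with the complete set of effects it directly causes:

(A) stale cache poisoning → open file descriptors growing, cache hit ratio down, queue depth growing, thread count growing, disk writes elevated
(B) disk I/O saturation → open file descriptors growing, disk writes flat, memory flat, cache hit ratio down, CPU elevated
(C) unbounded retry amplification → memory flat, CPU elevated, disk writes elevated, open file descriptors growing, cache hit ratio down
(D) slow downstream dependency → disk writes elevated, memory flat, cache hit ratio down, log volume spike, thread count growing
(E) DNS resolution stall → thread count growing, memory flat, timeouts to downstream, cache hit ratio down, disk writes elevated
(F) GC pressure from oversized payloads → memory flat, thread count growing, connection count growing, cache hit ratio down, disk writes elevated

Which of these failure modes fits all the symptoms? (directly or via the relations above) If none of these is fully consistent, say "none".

A

Checking each candidate against the observations:
(A) stale cache poisoning — cache hit ratio down match; thread count growing match; disk writes elevated match; open file descriptors growing match; memory flat match (through cache hit ratio down → memory flat)
(B) disk I/O saturation — fails on thread count growing, disk writes elevated (predicts disk writes flat, not disk writes elevated)
(C) unbounded retry amplification — does not account for thread count growing
(D) slow downstream dependency — does not account for open file descriptors growing
(E) DNS resolution stall — does not account for open file descriptors growing
(F) GC pressure from oversized payloads — does not account for open file descriptors growing
Only (A) is consistent with every observation.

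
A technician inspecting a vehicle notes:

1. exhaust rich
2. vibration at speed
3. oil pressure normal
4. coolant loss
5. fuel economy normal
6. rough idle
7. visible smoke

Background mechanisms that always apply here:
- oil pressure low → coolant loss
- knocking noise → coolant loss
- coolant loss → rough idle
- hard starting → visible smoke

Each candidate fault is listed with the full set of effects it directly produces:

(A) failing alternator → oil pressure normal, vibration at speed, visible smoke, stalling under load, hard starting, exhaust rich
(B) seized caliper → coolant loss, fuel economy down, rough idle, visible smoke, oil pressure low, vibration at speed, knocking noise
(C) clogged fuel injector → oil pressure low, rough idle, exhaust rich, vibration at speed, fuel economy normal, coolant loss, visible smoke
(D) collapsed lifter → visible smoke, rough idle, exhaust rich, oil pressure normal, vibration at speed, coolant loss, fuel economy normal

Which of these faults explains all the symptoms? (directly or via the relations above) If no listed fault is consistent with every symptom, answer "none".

D

Per-candidate check:
(A) failing alternator — exhaust rich ✓; vibration at speed ✓; oil pressure normal ✓; coolant loss ✗; fuel economy normal ✗; rough idle ✗; visible smoke ✓
(B) seized caliper — fails on exhaust rich, oil pressure normal, fuel economy normal (predicts oil pressure low, not oil pressure normal; predicts fuel economy down, not fuel economy normal)
(C) clogged fuel injector — exhaust rich ✓; vibration at speed ✓; oil pressure normal ✗; coolant loss ✓; fuel economy normal ✓; rough idle ✓; visible smoke ✓
(D) collapsed lifter — accounts for every observation
(D) alone accounts for all the evidence.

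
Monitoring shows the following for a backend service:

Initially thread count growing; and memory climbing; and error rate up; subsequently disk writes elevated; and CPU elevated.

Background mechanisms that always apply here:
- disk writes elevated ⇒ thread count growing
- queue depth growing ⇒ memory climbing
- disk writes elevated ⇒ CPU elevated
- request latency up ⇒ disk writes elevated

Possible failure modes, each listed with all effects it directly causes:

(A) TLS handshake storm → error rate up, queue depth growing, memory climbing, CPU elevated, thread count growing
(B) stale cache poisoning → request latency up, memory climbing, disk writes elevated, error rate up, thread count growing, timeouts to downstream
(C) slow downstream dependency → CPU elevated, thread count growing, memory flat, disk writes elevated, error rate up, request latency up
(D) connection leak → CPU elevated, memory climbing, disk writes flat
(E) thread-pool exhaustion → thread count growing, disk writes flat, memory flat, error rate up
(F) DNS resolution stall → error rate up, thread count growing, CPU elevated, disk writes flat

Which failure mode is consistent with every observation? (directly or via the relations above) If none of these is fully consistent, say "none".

B

Per-candidate check:
(A) TLS handshake storm — thread count growing match; memory climbing match; error rate up match; disk writes elevated miss; CPU elevated match
(B) stale cache poisoning — thread count growing match; memory climbing match; error rate up match; disk writes elevated match; CPU elevated match (by disk writes elevated → CPU elevated)
(C) slow downstream dependency — fails on memory climbing (predicts memory flat, not memory climbing)
(D) connection leak — thread count growing miss; memory climbing match; error rate up miss; disk writes elevated miss; CPU elevated match
(E) thread-pool exhaustion — fails on memory climbing, disk writes elevated, CPU elevated (predicts memory flat, not memory climbing; predicts disk writes flat, not disk writes elevated)
(F) DNS resolution stall — fails on memory climbing, disk writes elevated (predicts disk writes flat, not disk writes elevated)
(B) is the only candidate with no mismatches.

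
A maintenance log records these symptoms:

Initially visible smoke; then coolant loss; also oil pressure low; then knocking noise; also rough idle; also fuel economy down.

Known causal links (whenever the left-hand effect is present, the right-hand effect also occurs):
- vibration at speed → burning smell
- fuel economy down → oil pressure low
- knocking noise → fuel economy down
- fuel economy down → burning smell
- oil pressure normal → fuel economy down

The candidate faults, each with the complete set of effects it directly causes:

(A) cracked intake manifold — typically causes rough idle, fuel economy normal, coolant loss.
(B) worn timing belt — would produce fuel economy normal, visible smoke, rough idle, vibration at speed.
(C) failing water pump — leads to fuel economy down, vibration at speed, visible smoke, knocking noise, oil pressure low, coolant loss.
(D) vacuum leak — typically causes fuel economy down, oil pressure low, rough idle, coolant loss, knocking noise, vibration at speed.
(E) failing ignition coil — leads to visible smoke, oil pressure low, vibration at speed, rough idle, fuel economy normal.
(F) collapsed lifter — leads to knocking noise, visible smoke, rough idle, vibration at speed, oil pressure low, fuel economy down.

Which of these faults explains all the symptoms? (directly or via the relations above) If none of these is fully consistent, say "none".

none

For each candidate, compare predicted effects to what was observed:
(A) cracked intake manifold — visible smoke NO; coolant loss yes; oil pressure low NO; knocking noise NO; rough idle yes; fuel economy down NO
(B) worn timing belt — visible smoke yes; coolant loss NO; oil pressure low NO; knocking noise NO; rough idle yes; fuel economy down NO
(C) failing water pump — visible smoke yes; coolant loss yes; oil pressure low yes; knocking noise yes; rough idle NO; fuel economy down yes
(D) vacuum leak — does not account for visible smoke
(E) failing ignition coil — visible smoke yes; coolant loss NO; oil pressure low yes; knocking noise NO; rough idle yes; fuel economy down NO
(F) collapsed lifter — visible smoke yes; coolant loss NO; oil pressure low yes; knocking noise yes; rough idle yes; fuel economy down yes
None of the listed candidates fits everything.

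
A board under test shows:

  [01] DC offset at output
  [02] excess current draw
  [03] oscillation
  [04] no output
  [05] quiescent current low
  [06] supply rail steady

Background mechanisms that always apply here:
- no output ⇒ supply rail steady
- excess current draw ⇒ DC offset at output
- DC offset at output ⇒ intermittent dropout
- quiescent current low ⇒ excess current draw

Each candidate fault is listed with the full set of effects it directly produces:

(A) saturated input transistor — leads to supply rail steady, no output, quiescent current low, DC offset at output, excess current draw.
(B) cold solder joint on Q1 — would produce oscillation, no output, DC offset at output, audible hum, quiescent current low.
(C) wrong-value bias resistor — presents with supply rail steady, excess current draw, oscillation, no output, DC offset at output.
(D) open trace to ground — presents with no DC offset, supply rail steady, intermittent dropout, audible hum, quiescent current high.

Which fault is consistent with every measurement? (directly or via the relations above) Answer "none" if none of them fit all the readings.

B

Testing each hypothesis:
(A) saturated input transistor — DC offset at output yes; excess current draw yes; oscillation NO; no output yes; quiescent current low yes; supply rail steady yes
(B) cold solder joint on Q1 — DC offset at output yes; excess current draw yes (through quiescent current low → excess current draw); oscillation yes; no output yes; quiescent current low yes; supply rail steady yes (through no output → supply rail steady)
(C) wrong-value bias resistor — DC offset at output yes; excess current draw yes; oscillation yes; no output yes; quiescent current low NO; supply rail steady yes
(D) open trace to ground — DC offset at output NO; excess current draw NO; oscillation NO; no output NO; quiescent current low NO; supply rail steady yes
Only (B) is consistent with every observation.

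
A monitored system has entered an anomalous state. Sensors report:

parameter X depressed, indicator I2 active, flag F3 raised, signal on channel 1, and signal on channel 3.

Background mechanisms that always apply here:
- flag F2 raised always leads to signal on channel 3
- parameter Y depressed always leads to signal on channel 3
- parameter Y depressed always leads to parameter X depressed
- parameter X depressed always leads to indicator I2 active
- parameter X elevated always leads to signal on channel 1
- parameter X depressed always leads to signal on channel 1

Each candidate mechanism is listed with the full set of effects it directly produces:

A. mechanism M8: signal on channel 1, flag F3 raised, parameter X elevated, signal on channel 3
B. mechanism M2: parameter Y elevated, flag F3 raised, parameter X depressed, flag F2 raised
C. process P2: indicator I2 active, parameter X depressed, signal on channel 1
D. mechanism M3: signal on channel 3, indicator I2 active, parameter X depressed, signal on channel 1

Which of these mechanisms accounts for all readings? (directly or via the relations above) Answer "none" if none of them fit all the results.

Checking each candidate against the observations:
(A) mechanism M8 — fails on parameter X depressed, indicator I2 active (predicts parameter X elevated, not parameter X depressed)
(B) mechanism M2 — accounts for every observation (indicator I2 active via parameter X depressed → indicator I2 active)
(C) process P2 — parameter X depressed ✓; indicator I2 active ✓; flag F3 raised ✗; signal on channel 1 ✓; signal on channel 3 ✗
(D) mechanism M3 — parameter X depressed ✓; indicator I2 active ✓; flag F3 raised ✗; signal on channel 1 ✓; signal on channel 3 ✓
(B) is the only candidate with no mismatches.

B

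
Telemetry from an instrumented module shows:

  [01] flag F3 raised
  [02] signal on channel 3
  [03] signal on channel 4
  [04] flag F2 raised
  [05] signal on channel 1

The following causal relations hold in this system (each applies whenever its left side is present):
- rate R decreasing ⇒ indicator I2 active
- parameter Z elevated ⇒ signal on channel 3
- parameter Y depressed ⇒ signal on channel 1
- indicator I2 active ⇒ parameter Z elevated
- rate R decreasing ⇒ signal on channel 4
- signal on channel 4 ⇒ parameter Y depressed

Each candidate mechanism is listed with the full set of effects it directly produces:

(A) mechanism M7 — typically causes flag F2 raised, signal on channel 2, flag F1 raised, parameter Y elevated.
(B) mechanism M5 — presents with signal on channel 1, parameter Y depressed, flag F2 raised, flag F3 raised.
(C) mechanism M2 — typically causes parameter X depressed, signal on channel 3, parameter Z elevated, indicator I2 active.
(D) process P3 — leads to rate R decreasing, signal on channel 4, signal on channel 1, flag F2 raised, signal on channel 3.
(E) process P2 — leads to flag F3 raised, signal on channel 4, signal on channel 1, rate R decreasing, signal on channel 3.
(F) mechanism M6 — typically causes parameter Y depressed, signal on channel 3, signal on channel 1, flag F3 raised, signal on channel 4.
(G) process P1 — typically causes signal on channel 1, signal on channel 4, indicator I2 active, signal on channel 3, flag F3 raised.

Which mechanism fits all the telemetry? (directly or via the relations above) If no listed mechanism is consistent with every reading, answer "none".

Checking each candidate against the observations:
(A) mechanism M7 — does not account for flag F3 raised, signal on channel 3, signal on channel 4, signal on channel 1
(B) mechanism M5 — does not account for signal on channel 3, signal on channel 4
(C) mechanism M2 — flag F3 raised NO; signal on channel 3 yes; signal on channel 4 NO; flag F2 raised NO; signal on channel 1 NO
(D) process P3 — flag F3 raised NO; signal on channel 3 yes; signal on channel 4 yes; flag F2 raised yes; signal on channel 1 yes
(E) process P2 — does not account for flag F2 raised
(F) mechanism M6 — does not account for flag F2 raised
(G) process P1 — does not account for flag F2 raised
None of the listed candidates fits everything.

none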